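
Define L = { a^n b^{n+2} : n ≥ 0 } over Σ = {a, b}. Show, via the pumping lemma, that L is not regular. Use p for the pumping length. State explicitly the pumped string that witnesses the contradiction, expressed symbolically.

Suppose for contradiction that L is regular, and let p be the pumping length.
Choose w = a^p b^{p+2}, which is in L with |w| = 2p+2 ≥ p.
Write w = xyz as guaranteed by the lemma, with |xy| ≤ p and |y| ≥ 1.
The first p characters of w are a's, so xy (and hence y) consists only of a's. Write y = a^k, 1 ≤ k ≤ p.
Pump with i = 2: xy^2z = a^{p+k} b^{p+2}. For this to lie in L we would need p+2 = (p+k)+2, which forces k = 0. But k ≥ 1, so xy^2z ∉ L.
Contradiction. Therefore L is not regular.

a^{p+k} b^{p+2}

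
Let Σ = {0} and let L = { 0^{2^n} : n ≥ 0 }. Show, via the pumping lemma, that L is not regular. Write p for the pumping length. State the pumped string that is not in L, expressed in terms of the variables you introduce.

Assume L is regular; let p be its pumping constant.
Take w = 0^{2^p} ∈ L with |w| = 2^p ≥ p.
Write w = xyz as guaranteed by the lemma, with |xy| ≤ p and |y| > 0.
Then y = 0^k for some k with 1 ≤ k ≤ p.
Pump with i = 2: xy^2z = 0^{2^p+k}. Since 1 ≤ k ≤ p < 2^p, we have 2^p < 2^p+k < 2^{p+1}, so 2^p+k is not a power of 2. So xy^2z ∉ L.
Contradiction. Therefore L is not regular.

0^{2^p+k}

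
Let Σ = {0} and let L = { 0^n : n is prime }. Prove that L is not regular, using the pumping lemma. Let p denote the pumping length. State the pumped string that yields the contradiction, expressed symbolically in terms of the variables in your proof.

0^{q(1+k)}

Assume L is regular. Let p be the pumping length given by the pumping lemma.
Let q be a prime with q ≥ p+2 (infinitely many primes exist), and take w = 0^q ∈ L with |w| = q ≥ p.
By the pumping lemma, w = xyz with |xy| ≤ p and |y| ≥ 1.
Then y = 0^k for some k with 1 ≤ k ≤ p.
Since 1 ≤ k ≤ p, |xz| = q-k. Pump with i = q+1: |xy^{q+1}z| = (q-k)+(q+1)k = q+qk = q(1+k), which is composite (both factors ≥ 2). So xy^{q+1}z = 0^{q(1+k)} ∉ L.
This contradicts the pumping lemma, so L is not regular.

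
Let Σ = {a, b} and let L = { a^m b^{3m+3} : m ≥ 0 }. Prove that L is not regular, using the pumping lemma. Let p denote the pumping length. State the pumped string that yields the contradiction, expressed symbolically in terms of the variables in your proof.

Toward a contradiction, assume L is regular with pumping length p.
Let w = a^p b^{3p+3} ∈ L; note |w| = 4p+3 ≥ p.
The pumping lemma gives a decomposition w = xyz where |xy| ≤ p and y is nonempty.
Since the first p symbols of w are all a's and |xy| ≤ p, y lies entirely in the leading a-block: y = a^k for some k with 1 ≤ k ≤ p.
Pump with i = 2: xy^2z = a^{p+k} b^{3p+3}. For this to lie in L we would need 3p+3 = 3(p+k)+3, which forces k = 0. But k ≥ 1, so xy^2z ∉ L.
Contradiction. Therefore L is not regular.

a^{p+k} b^{3p+3}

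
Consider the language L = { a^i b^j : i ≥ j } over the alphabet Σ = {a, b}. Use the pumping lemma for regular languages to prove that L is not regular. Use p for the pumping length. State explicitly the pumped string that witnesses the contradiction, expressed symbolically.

a^{p-k} b^p

Assume L is regular; let p be its pumping constant.
Choose w = a^p b^p ∈ L, with |w| = 2p ≥ p.
The pumping lemma gives a decomposition w = xyz where |xy| ≤ p and |y| ≥ 1.
Since the first p symbols of w are all a's and |xy| ≤ p, y lies entirely in the leading a-block: y = a^k for some k with 1 ≤ k ≤ p.
Consider xy^0z = xz = a^{p-k} b^p. Since k ≥ 1, the a-count p-k is less than p, so i ≥ j fails; thus xz ∉ L.
This contradicts the pumping lemma, so L is not regular.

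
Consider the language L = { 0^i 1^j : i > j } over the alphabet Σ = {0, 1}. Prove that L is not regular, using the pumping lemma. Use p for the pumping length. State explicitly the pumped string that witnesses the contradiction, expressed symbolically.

0^{p+1-k} 1^p

Toward a contradiction, assume L is regular with pumping length p.
Choose w = 0^{p+1} 1^p ∈ L, with |w| = 2p+1 ≥ p.
Write w = xyz as guaranteed by the lemma, with |xy| ≤ p and |y| > 0.
The first p characters of w are 0's, so xy (and hence y) consists only of 0's. Write y = 0^k, 1 ≤ k ≤ p.
Consider xy^0z = xz = 0^{p+1-k} 1^p. Since k ≥ 1, the 0-count p+1-k is at most p, so i > j fails; thus xz ∉ L.
This contradicts the pumping lemma, so L is not regular.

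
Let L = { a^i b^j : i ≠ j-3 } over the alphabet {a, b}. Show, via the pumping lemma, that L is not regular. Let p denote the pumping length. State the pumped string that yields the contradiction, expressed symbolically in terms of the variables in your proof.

a^{p+p!} b^{p+p!+3}

Toward a contradiction, assume L is regular with pumping length p.
Choose w = a^p b^{p+p!+3}. Since p ≠ (p+p!+3)-3 = p+p!, w ∈ L; and |w| ≥ p.
The pumping lemma gives a decomposition w = xyz where |xy| ≤ p and y is nonempty.
Since the first p symbols of w are all a's and |xy| ≤ p, y lies entirely in the leading a-block: y = a^k for some k with 1 ≤ k ≤ p.
Since 1 ≤ k ≤ p, k divides p!; set t = 1 + p!/k. Then xy^t z has p + (p!/k)·k = p + p! copies of a. Now the a-count is p+p! and (b-count)-3 = (p+p!+3)-3 = p+p!, so i ≠ j-3 fails. So xy^t z = a^{p+p!} b^{p+p!+3} ∉ L.
This is a contradiction; hence L is not regular.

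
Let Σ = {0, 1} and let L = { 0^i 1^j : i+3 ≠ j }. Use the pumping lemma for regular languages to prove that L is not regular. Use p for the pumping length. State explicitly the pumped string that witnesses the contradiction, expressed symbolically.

0^{p+p!} 1^{p+p!+3}

Toward a contradiction, assume L is regular with pumping length p.
Choose w = 0^p 1^{p+p!+3}. Since p ≠ (p+p!+3)-3 = p+p!, w ∈ L; and |w| ≥ p.
The pumping lemma gives a decomposition w = xyz where |xy| ≤ p and |y| > 0.
Since the first p symbols of w are all 0's and |xy| ≤ p, y lies entirely in the leading 0-block: y = 0^k for some k with 1 ≤ k ≤ p.
Since 1 ≤ k ≤ p, k divides p!; set t = 1 + p!/k. Then xy^t z has p + (p!/k)·k = p + p! copies of 0. Now the 0-count is p+p! and (1-count)-3 = (p+p!+3)-3 = p+p!, so i+3 ≠ j fails. So xy^t z = 0^{p+p!} 1^{p+p!+3} ∉ L.
This is a contradiction; hence L is not regular.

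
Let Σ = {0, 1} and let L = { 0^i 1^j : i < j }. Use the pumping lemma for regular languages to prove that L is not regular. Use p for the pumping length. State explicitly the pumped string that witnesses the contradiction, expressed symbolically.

0^{p+k} 1^{p+1}

Assume L is regular; let p be its pumping constant.
Choose w = 0^p 1^{p+1} ∈ L, with |w| = 2p+1 ≥ p.
Write w = xyz as guaranteed by the lemma, with |xy| ≤ p and y is nonempty.
Since the first p symbols of w are all 0's and |xy| ≤ p, y lies entirely in the leading 0-block: y = 0^k for some k with 1 ≤ k ≤ p.
Consider xy^2z = 0^{p+k} 1^{p+1}. Since k ≥ 1, the 0-count p+k is at least p+1, so i < j fails; thus xy^2z ∉ L.
This is a contradiction; hence L is not regular.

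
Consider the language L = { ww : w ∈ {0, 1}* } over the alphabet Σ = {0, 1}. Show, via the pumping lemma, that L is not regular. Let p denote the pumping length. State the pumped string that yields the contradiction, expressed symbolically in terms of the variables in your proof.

0^{p+k} 1^p 0^p 1^p

Toward a contradiction, assume L is regular with pumping length p.
Take w = 0^p 1^p 0^p 1^p = uu where u = 0^p1^p; then w ∈ L and |w| = 4p ≥ p.
The pumping lemma gives a decomposition w = xyz where |xy| ≤ p and |y| > 0.
The first p characters of w are 0's, so xy (and hence y) consists only of 0's. Write y = 0^k, 1 ≤ k ≤ p.
Pump with i = 2: xy^2z = 0^{p+k} 1^p 0^p 1^p, of length 4p+k. Suppose this equals vv. The string starts with 0 and ends with 1, so v does too; thus the boundary between the two copies of v is a 1→0 transition. There is exactly one such transition, at position 2p+k, so |v| = 2p+k and |vv| = 4p+2k ≠ 4p+k since k ≥ 1. So xy^2z ∉ L.
This is a contradiction; hence L is not regular.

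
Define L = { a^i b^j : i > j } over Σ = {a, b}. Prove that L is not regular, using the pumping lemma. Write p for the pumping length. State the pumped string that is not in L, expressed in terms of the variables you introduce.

Assume L is regular; let p be its pumping constant.
Choose w = a^{p+1} b^p ∈ L, with |w| = 2p+1 ≥ p.
Write w = xyz as guaranteed by the lemma, with |xy| ≤ p and |y| > 0.
The first p characters of w are a's, so xy (and hence y) consists only of a's. Write y = a^k, 1 ≤ k ≤ p.
Consider xy^0z = xz = a^{p+1-k} b^p. Since k ≥ 1, the a-count p+1-k is at most p, so i > j fails; thus xz ∉ L.
This contradicts the pumping lemma, so L is not regular.

a^{p+1-k} b^p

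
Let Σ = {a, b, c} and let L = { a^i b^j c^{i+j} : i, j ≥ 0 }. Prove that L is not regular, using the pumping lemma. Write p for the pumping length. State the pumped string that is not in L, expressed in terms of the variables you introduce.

Suppose for contradiction that L is regular, and let p be the pumping length.
Take w = a^p b^p c^{2p} ∈ L (with i=j=p, i+j=2p), |w| = 4p ≥ p.
By the pumping lemma, w = xyz with |xy| ≤ p and |y| > 0.
Because |xy| ≤ p and w begins with p copies of a, we have y = a^k with 1 ≤ k ≤ p.
Consider xy^2z = a^{p+k} b^p c^{2p}. Now the a- and b-counts sum to 2p+k, but the c-count is 2p ≠ 2p+k. So xy^2z ∉ L.
This contradicts the pumping lemma, so L is not regular.

a^{p+k} b^p c^{2p}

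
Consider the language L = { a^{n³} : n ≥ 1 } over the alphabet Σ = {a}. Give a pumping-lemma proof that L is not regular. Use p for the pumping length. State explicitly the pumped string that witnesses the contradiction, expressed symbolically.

a^{p³+k}

Assume L is regular. Let p be the pumping length given by the pumping lemma.
Take w = a^{p³} ∈ L with |w| = p³ ≥ p.
Write w = xyz as guaranteed by the lemma, with |xy| ≤ p and |y| > 0.
Then y = a^k for some k with 1 ≤ k ≤ p.
Pump with i = 2: xy^2z = a^{p³+k}. Since 1 ≤ k ≤ p, p³ < p³+k ≤ p³+p < p³+3p²+3p+1 = (p+1)³, so p³+k is not a perfect cube. So xy^2z ∉ L.
Contradiction. Therefore L is not regular.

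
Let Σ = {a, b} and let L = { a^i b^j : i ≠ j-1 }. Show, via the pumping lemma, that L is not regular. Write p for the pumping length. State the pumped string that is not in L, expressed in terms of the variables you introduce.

a^{p+p!} b^{p+p!+1}

Toward a contradiction, assume L is regular with pumping length p.
Choose w = a^p b^{p+p!+1}. Since p ≠ (p+p!+1)-1 = p+p!, w ∈ L; and |w| ≥ p.
Write w = xyz as guaranteed by the lemma, with |xy| ≤ p and |y| ≥ 1.
Since the first p symbols of w are all a's and |xy| ≤ p, y lies entirely in the leading a-block: y = a^k for some k with 1 ≤ k ≤ p.
Since 1 ≤ k ≤ p, k divides p!; set t = 1 + p!/k. Then xy^t z has p + (p!/k)·k = p + p! copies of a. Now the a-count is p+p! and (b-count)-1 = (p+p!+1)-1 = p+p!, so i ≠ j-1 fails. So xy^t z = a^{p+p!} b^{p+p!+1} ∉ L.
This is a contradiction; hence L is not regular.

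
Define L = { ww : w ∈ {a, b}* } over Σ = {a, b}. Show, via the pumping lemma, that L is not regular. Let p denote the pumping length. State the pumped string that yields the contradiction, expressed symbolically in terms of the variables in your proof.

a^{p+k} b^p a^p b^p

Assume L is regular; let p be its pumping constant.
Take w = a^p b^p a^p b^p = uu where u = a^pb^p; then w ∈ L and |w| = 4p ≥ p.
Write w = xyz as guaranteed by the lemma, with |xy| ≤ p and |y| > 0.
Because |xy| ≤ p and w begins with p copies of a, we have y = a^k with 1 ≤ k ≤ p.
Pump with i = 2: xy^2z = a^{p+k} b^p a^p b^p, of length 4p+k. Suppose this equals vv. The string starts with a and ends with b, so v does too; thus the boundary between the two copies of v is a b→a transition. There is exactly one such transition, at position 2p+k, so |v| = 2p+k and |vv| = 4p+2k ≠ 4p+k since k ≥ 1. So xy^2z ∉ L.
Contradiction. Therefore L is not regular.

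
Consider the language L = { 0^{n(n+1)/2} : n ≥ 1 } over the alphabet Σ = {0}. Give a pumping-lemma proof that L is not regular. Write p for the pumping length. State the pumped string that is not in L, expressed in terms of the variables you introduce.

Toward a contradiction, assume L is regular with pumping length p.
Take w = 0^{p(p+1)/2} ∈ L with |w| = p(p+1)/2 ≥ p.
Write w = xyz as guaranteed by the lemma, with |xy| ≤ p and |y| ≥ 1.
Then y = 0^k for some k with 1 ≤ k ≤ p.
Pump with i = 2: xy^2z = 0^{p(p+1)/2+k}. Since 1 ≤ k ≤ p, p(p+1)/2 < p(p+1)/2+k ≤ p(p+1)/2+p < (p+1)(p+2)/2, so p(p+1)/2+k is strictly between consecutive triangular numbers. So xy^2z ∉ L.
Contradiction. Therefore L is not regular.

0^{p(p+1)/2+k}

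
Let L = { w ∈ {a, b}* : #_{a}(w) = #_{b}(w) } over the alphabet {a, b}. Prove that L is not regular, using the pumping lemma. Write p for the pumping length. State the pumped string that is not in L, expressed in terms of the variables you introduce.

Assume L is regular; let p be its pumping constant.
Choose w = a^p b^p ∈ L with |w| = 2p ≥ p.
The pumping lemma gives a decomposition w = xyz where |xy| ≤ p and |y| > 0.
The first p characters of w are a's, so xy (and hence y) consists only of a's. Write y = a^k, 1 ≤ k ≤ p.
Pump with i = 2: xy^2z = a^{p+k} b^p has p+k occurrences of a but only p of b. Since k ≥ 1 the counts differ, so xy^2z ∉ L.
Contradiction. Therefore L is not regular.

a^{p+k} b^p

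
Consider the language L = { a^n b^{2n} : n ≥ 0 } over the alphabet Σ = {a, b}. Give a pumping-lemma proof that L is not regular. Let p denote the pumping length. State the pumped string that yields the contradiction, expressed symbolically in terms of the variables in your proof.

a^{p+k} b^{2p}

Assume L is regular; let p be its pumping constant.
Take w = a^p b^{2p}. Then w ∈ L and |w| = 3p ≥ p.
By the pumping lemma, w = xyz with |xy| ≤ p and |y| > 0.
Because |xy| ≤ p and w begins with p copies of a, we have y = a^k with 1 ≤ k ≤ p.
Pump with i = 2: xy^2z = a^{p+k} b^{2p}. For this to lie in L we would need 2p = 2(p+k), which forces k = 0. But k ≥ 1, so xy^2z ∉ L.
This contradicts the pumping lemma, so L is not regular.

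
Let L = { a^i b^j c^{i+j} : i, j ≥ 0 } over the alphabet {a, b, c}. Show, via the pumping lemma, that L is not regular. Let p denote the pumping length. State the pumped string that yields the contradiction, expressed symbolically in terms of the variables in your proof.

a^{p+k} b^p c^{2p}

Toward a contradiction, assume L is regular with pumping length p.
Take w = a^p b^p c^{2p} ∈ L (with i=j=p, i+j=2p), |w| = 4p ≥ p.
By the pumping lemma, w = xyz with |xy| ≤ p and |y| > 0.
Since the first p symbols of w are all a's and |xy| ≤ p, y lies entirely in the leading a-block: y = a^k for some k with 1 ≤ k ≤ p.
Consider xy^2z = a^{p+k} b^p c^{2p}. Now the a- and b-counts sum to 2p+k, but the c-count is 2p ≠ 2p+k. So xy^2z ∉ L.
This contradicts the pumping lemma, so L is not regular.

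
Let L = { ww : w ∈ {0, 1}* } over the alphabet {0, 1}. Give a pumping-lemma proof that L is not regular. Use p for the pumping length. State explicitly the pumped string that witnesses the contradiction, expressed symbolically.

0^{p+k} 1^p 0^p 1^p

Toward a contradiction, assume L is regular with pumping length p.
Take w = 0^p 1^p 0^p 1^p = uu where u = 0^p1^p; then w ∈ L and |w| = 4p ≥ p.
Write w = xyz as guaranteed by the lemma, with |xy| ≤ p and y is nonempty.
Because |xy| ≤ p and w begins with p copies of 0, we have y = 0^k with 1 ≤ k ≤ p.
Pump with i = 2: xy^2z = 0^{p+k} 1^p 0^p 1^p, of length 4p+k. Suppose this equals vv. The string starts with 0 and ends with 1, so v does too; thus the boundary between the two copies of v is a 1→0 transition. There is exactly one such transition, at position 2p+k, so |v| = 2p+k and |vv| = 4p+2k ≠ 4p+k since k ≥ 1. So xy^2z ∉ L.
This is a contradiction; hence L is not regular.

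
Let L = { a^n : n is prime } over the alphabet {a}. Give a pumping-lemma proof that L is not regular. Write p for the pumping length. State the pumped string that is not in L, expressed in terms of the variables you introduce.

Assume L is regular. Let p be the pumping length given by the pumping lemma.
Let q be a prime with q ≥ p+2 (infinitely many primes exist), and take w = a^q ∈ L with |w| = q ≥ p.
By the pumping lemma, w = xyz with |xy| ≤ p and |y| ≥ 1.
Then y = a^k for some k with 1 ≤ k ≤ p.
Since 1 ≤ k ≤ p, |xz| = q-k. Pump with i = q+1: |xy^{q+1}z| = (q-k)+(q+1)k = q+qk = q(1+k), which is composite (both factors ≥ 2). So xy^{q+1}z = a^{q(1+k)} ∉ L.
This is a contradiction; hence L is not regular.

a^{q(1+k)}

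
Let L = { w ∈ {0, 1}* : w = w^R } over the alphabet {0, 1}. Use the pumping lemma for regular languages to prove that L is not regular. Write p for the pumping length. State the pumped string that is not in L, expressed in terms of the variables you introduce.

0^{p+k} 1 0^p

Assume L is regular; let p be its pumping constant.
Take w = 0^p 1 0^p, a palindrome of length 2p+1 ≥ p.
By the pumping lemma, w = xyz with |xy| ≤ p and |y| > 0.
The first p characters of w are 0's, so xy (and hence y) consists only of 0's. Write y = 0^k, 1 ≤ k ≤ p.
Pump with i = 2: xy^2z = 0^{p+k} 1 0^p. Its reverse is 0^p 1 0^{p+k}, which differs from xy^2z since k ≥ 1. So xy^2z is not a palindrome and xy^2z ∉ L.
Contradiction. Therefore L is not regular.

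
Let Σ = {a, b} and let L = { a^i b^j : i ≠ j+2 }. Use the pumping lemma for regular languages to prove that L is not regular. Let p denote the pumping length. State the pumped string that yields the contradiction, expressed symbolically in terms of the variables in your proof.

a^{p+p!} b^{p+p!-2}

Assume L is regular. Let p be the pumping length given by the pumping lemma.
Choose w = a^p b^{p+p!-2}. Since p ≠ (p+p!-2)+2 = p+p!, w ∈ L; and |w| ≥ p.
The pumping lemma gives a decomposition w = xyz where |xy| ≤ p and y is nonempty.
Since the first p symbols of w are all a's and |xy| ≤ p, y lies entirely in the leading a-block: y = a^k for some k with 1 ≤ k ≤ p.
Since 1 ≤ k ≤ p, k divides p!; set t = 1 + p!/k. Then xy^t z has p + (p!/k)·k = p + p! copies of a. Now the a-count is p+p! and (b-count)+2 = (p+p!-2)+2 = p+p!, so i ≠ j+2 fails. So xy^t z = a^{p+p!} b^{p+p!-2} ∉ L.
This is a contradiction; hence L is not regular.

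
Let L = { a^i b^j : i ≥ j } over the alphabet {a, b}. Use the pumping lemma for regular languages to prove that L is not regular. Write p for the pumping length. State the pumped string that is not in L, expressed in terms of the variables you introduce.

Toward a contradiction, assume L is regular with pumping length p.
Choose w = a^p b^p ∈ L, with |w| = 2p ≥ p.
The pumping lemma gives a decomposition w = xyz where |xy| ≤ p and |y| > 0.
Because |xy| ≤ p and w begins with p copies of a, we have y = a^k with 1 ≤ k ≤ p.
Consider xy^0z = xz = a^{p-k} b^p. Since k ≥ 1, the a-count p-k is less than p, so i ≥ j fails; thus xz ∉ L.
This contradicts the pumping lemma, so L is not regular.

a^{p-k} b^p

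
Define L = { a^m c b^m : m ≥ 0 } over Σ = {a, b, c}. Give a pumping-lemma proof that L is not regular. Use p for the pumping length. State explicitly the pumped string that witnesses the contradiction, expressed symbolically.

a^{p+k} c b^p

Assume L is regular. Let p be the pumping length given by the pumping lemma.
Take w = a^p c b^p ∈ L with |w| = 2p+1 ≥ p.
The pumping lemma gives a decomposition w = xyz where |xy| ≤ p and |y| > 0.
Since the first p symbols of w are all a's and |xy| ≤ p, y lies entirely in the leading a-block: y = a^k for some k with 1 ≤ k ≤ p.
Pump with i = 2: xy^2z = a^{p+k} c b^p, which would require p+k = p. But k ≥ 1, so xy^2z ∉ L.
Contradiction. Therefore L is not regular.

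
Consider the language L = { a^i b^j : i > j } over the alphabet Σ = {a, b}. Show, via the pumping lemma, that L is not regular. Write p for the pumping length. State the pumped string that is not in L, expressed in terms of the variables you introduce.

a^{p+1-k} b^p

Assume L is regular. Let p be the pumping length given by the pumping lemma.
Choose w = a^{p+1} b^p ∈ L, with |w| = 2p+1 ≥ p.
By the pumping lemma, w = xyz with |xy| ≤ p and y is nonempty.
Because |xy| ≤ p and w begins with p copies of a, we have y = a^k with 1 ≤ k ≤ p.
Consider xy^0z = xz = a^{p+1-k} b^p. Since k ≥ 1, the a-count p+1-k is at most p, so i > j fails; thus xz ∉ L.
This contradicts the pumping lemma, so L is not regular.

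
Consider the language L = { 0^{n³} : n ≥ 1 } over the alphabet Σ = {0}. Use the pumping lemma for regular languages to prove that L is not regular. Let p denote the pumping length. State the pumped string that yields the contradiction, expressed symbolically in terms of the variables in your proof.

Assume L is regular; let p be its pumping constant.
Take w = 0^{p³} ∈ L with |w| = p³ ≥ p.
Write w = xyz as guaranteed by the lemma, with |xy| ≤ p and y is nonempty.
Then y = 0^k for some k with 1 ≤ k ≤ p.
Pump with i = 2: xy^2z = 0^{p³+k}. Since 1 ≤ k ≤ p, p³ < p³+k ≤ p³+p < p³+3p²+3p+1 = (p+1)³, so p³+k is not a perfect cube. So xy^2z ∉ L.
This is a contradiction; hence L is not regular.

0^{p³+k}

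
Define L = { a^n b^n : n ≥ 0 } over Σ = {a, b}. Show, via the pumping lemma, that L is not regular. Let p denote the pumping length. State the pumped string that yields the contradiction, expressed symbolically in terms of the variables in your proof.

Suppose for contradiction that L is regular, and let p be the pumping length.
Choose w = a^p b^p, which is in L with |w| = 2p ≥ p.
The pumping lemma gives a decomposition w = xyz where |xy| ≤ p and |y| > 0.
Since the first p symbols of w are all a's and |xy| ≤ p, y lies entirely in the leading a-block: y = a^k for some k with 1 ≤ k ≤ p.
Pump with i = 2: xy^2z = a^{p+k} b^p. For this to lie in L we would need p = p+k, which forces k = 0. But k ≥ 1, so xy^2z ∉ L.
This is a contradiction; hence L is not regular.

a^{p+k} b^p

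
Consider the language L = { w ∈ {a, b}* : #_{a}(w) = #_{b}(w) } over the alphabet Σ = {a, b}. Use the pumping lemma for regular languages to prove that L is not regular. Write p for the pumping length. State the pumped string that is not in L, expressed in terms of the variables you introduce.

Assume L is regular. Let p be the pumping length given by the pumping lemma.
Choose w = a^p b^p ∈ L with |w| = 2p ≥ p.
By the pumping lemma, w = xyz with |xy| ≤ p and y is nonempty.
The first p characters of w are a's, so xy (and hence y) consists only of a's. Write y = a^k, 1 ≤ k ≤ p.
Pump with i = 2: xy^2z = a^{p+k} b^p has p+k occurrences of a but only p of b. Since k ≥ 1 the counts differ, so xy^2z ∉ L.
Contradiction. Therefore L is not regular.

a^{p+k} b^p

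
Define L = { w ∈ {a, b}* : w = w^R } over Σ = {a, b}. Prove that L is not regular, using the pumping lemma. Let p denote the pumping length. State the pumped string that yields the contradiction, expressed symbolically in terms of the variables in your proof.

Suppose for contradiction that L is regular, and let p be the pumping length.
Take w = a^p b a^p, a palindrome of length 2p+1 ≥ p.
By the pumping lemma, w = xyz with |xy| ≤ p and |y| ≥ 1.
Since the first p symbols of w are all a's and |xy| ≤ p, y lies entirely in the leading a-block: y = a^k for some k with 1 ≤ k ≤ p.
Pump with i = 2: xy^2z = a^{p+k} b a^p. Its reverse is a^p b a^{p+k}, which differs from xy^2z since k ≥ 1. So xy^2z is not a palindrome and xy^2z ∉ L.
This is a contradiction; hence L is not regular.

a^{p+k} b a^p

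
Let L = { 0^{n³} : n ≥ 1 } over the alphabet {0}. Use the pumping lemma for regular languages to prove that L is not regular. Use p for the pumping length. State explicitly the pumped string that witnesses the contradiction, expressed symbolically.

Suppose for contradiction that L is regular, and let p be the pumping length.
Take w = 0^{p³} ∈ L with |w| = p³ ≥ p.
The pumping lemma gives a decomposition w = xyz where |xy| ≤ p and |y| ≥ 1.
Then y = 0^k for some k with 1 ≤ k ≤ p.
Pump with i = 2: xy^2z = 0^{p³+k}. Since 1 ≤ k ≤ p, p³ < p³+k ≤ p³+p < p³+3p²+3p+1 = (p+1)³, so p³+k is not a perfect cube. So xy^2z ∉ L.
Contradiction. Therefore L is not regular.

0^{p³+k}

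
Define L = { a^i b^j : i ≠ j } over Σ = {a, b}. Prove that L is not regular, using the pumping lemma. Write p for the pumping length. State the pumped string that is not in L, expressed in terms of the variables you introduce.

a^{p+p!} b^{p+p!}

Assume L is regular. Let p be the pumping length given by the pumping lemma.
Choose w = a^p b^{p+p!}. Since p ≠ p+p!, w ∈ L; and |w| ≥ p.
By the pumping lemma, w = xyz with |xy| ≤ p and |y| > 0.
Because |xy| ≤ p and w begins with p copies of a, we have y = a^k with 1 ≤ k ≤ p.
Since 1 ≤ k ≤ p, k divides p!; set t = 1 + p!/k. Then xy^t z has p + (p!/k)·k = p + p! copies of a. Now the a-count equals the b-count, so i ≠ j fails. So xy^t z = a^{p+p!} b^{p+p!} ∉ L.
This is a contradiction; hence L is not regular.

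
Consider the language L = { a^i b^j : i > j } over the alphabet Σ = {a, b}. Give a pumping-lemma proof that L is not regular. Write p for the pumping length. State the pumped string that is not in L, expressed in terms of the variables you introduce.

a^{p+1-k} b^p

Assume L is regular. Let p be the pumping length given by the pumping lemma.
Choose w = a^{p+1} b^p ∈ L, with |w| = 2p+1 ≥ p.
Write w = xyz as guaranteed by the lemma, with |xy| ≤ p and |y| > 0.
Since the first p symbols of w are all a's and |xy| ≤ p, y lies entirely in the leading a-block: y = a^k for some k with 1 ≤ k ≤ p.
Consider xy^0z = xz = a^{p+1-k} b^p. Since k ≥ 1, the a-count p+1-k is at most p, so i > j fails; thus xz ∉ L.
Contradiction. Therefore L is not regular.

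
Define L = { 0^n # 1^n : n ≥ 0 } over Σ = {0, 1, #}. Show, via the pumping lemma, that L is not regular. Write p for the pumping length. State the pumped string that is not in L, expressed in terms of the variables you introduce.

0^{p+k} # 1^p

Suppose for contradiction that L is regular, and let p be the pumping length.
Take w = 0^p # 1^p ∈ L with |w| = 2p+1 ≥ p.
By the pumping lemma, w = xyz with |xy| ≤ p and |y| > 0.
Since the first p symbols of w are all 0's and |xy| ≤ p, y lies entirely in the leading 0-block: y = 0^k for some k with 1 ≤ k ≤ p.
Pump with i = 2: xy^2z = 0^{p+k} # 1^p, which would require p+k = p. But k ≥ 1, so xy^2z ∉ L.
This is a contradiction; hence L is not regular.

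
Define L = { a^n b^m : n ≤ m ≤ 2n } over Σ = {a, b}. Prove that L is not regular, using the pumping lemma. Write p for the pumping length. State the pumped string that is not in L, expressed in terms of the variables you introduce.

Toward a contradiction, assume L is regular with pumping length p.
Take w = a^p b^p ∈ L (since p ≤ p ≤ 2p), with |w| = 2p ≥ p.
The pumping lemma gives a decomposition w = xyz where |xy| ≤ p and |y| > 0.
The first p characters of w are a's, so xy (and hence y) consists only of a's. Write y = a^k, 1 ≤ k ≤ p.
Pump with i = 2: xy^2z = a^{p+k} b^p. Now n = p+k > p = m, so the condition n ≤ m fails. Thus xy^2z ∉ L.
This contradicts the pumping lemma, so L is not regular.

a^{p+k} b^p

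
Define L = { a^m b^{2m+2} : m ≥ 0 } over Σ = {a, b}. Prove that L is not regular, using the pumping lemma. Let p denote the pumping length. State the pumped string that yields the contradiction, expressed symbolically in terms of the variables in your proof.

Assume L is regular. Let p be the pumping length given by the pumping lemma.
Choose w = a^p b^{2p+2}, which is in L with |w| = 3p+2 ≥ p.
By the pumping lemma, w = xyz with |xy| ≤ p and |y| > 0.
The first p characters of w are a's, so xy (and hence y) consists only of a's. Write y = a^k, 1 ≤ k ≤ p.
Pump with i = 2: xy^2z = a^{p+k} b^{2p+2}. For this to lie in L we would need 2p+2 = 2(p+k)+2, which forces k = 0. But k ≥ 1, so xy^2z ∉ L.
This contradicts the pumping lemma, so L is not regular.

a^{p+k} b^{2p+2}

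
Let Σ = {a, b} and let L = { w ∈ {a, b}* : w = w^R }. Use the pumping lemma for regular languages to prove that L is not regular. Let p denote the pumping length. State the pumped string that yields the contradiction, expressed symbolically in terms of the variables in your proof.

a^{p+k} b a^p

Assume L is regular; let p be its pumping constant.
Take w = a^p b a^p, a palindrome of length 2p+1 ≥ p.
By the pumping lemma, w = xyz with |xy| ≤ p and |y| > 0.
Because |xy| ≤ p and w begins with p copies of a, we have y = a^k with 1 ≤ k ≤ p.
Pump with i = 2: xy^2z = a^{p+k} b a^p. Its reverse is a^p b a^{p+k}, which differs from xy^2z since k ≥ 1. So xy^2z is not a palindrome and xy^2z ∉ L.
This contradicts the pumping lemma, so L is not regular.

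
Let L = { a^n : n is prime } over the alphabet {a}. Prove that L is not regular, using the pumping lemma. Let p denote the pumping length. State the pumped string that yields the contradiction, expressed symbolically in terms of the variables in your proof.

Assume L is regular; let p be its pumping constant.
Let q be a prime with q ≥ p+2 (infinitely many primes exist), and take w = a^q ∈ L with |w| = q ≥ p.
The pumping lemma gives a decomposition w = xyz where |xy| ≤ p and |y| > 0.
Then y = a^k for some k with 1 ≤ k ≤ p.
Since 1 ≤ k ≤ p, |xz| = q-k. Pump with i = q+1: |xy^{q+1}z| = (q-k)+(q+1)k = q+qk = q(1+k), which is composite (both factors ≥ 2). So xy^{q+1}z = a^{q(1+k)} ∉ L.
This contradicts the pumping lemma, so L is not regular.

a^{q(1+k)}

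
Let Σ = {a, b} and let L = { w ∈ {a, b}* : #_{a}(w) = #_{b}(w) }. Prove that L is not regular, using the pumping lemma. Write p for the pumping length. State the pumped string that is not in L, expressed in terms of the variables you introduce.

a^{p+k} b^p

Assume L is regular. Let p be the pumping length given by the pumping lemma.
Choose w = a^p b^p ∈ L with |w| = 2p ≥ p.
By the pumping lemma, w = xyz with |xy| ≤ p and |y| ≥ 1.
Because |xy| ≤ p and w begins with p copies of a, we have y = a^k with 1 ≤ k ≤ p.
Pump with i = 2: xy^2z = a^{p+k} b^p has p+k occurrences of a but only p of b. Since k ≥ 1 the counts differ, so xy^2z ∉ L.
This contradicts the pumping lemma, so L is not regular.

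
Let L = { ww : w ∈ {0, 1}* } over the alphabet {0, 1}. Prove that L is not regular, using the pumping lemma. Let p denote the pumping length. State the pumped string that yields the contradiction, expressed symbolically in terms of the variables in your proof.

Assume L is regular; let p be its pumping constant.
Take w = 0^p 1^p 0^p 1^p = uu where u = 0^p1^p; then w ∈ L and |w| = 4p ≥ p.
By the pumping lemma, w = xyz with |xy| ≤ p and y is nonempty.
Since the first p symbols of w are all 0's and |xy| ≤ p, y lies entirely in the leading 0-block: y = 0^k for some k with 1 ≤ k ≤ p.
Pump with i = 2: xy^2z = 0^{p+k} 1^p 0^p 1^p, of length 4p+k. Suppose this equals vv. The string starts with 0 and ends with 1, so v does too; thus the boundary between the two copies of v is a 1→0 transition. There is exactly one such transition, at position 2p+k, so |v| = 2p+k and |vv| = 4p+2k ≠ 4p+k since k ≥ 1. So xy^2z ∉ L.
This is a contradiction; hence L is not regular.

0^{p+k} 1^p 0^p 1^p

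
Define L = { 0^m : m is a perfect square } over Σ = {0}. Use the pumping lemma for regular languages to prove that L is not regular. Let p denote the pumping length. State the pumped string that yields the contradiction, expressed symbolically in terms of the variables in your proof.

0^{p²+k}

Assume L is regular. Let p be the pumping length given by the pumping lemma.
Take w = 0^{p²} ∈ L with |w| = p² ≥ p.
Write w = xyz as guaranteed by the lemma, with |xy| ≤ p and |y| ≥ 1.
Then y = 0^k for some k with 1 ≤ k ≤ p.
Pump with i = 2: xy^2z = 0^{p²+k}. Since 1 ≤ k ≤ p, p² < p²+k ≤ p²+p < (p+1)², so p²+k lies strictly between consecutive squares and is not a perfect square. So xy^2z ∉ L.
This contradicts the pumping lemma, so L is not regular.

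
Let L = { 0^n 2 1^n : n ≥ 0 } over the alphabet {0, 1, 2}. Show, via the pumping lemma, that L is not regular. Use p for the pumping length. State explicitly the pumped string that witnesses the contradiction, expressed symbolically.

0^{p+k} 2 1^p

Suppose for contradiction that L is regular, and let p be the pumping length.
Take w = 0^p 2 1^p ∈ L with |w| = 2p+1 ≥ p.
The pumping lemma gives a decomposition w = xyz where |xy| ≤ p and |y| > 0.
Since the first p symbols of w are all 0's and |xy| ≤ p, y lies entirely in the leading 0-block: y = 0^k for some k with 1 ≤ k ≤ p.
Pump with i = 2: xy^2z = 0^{p+k} 2 1^p, which would require p+k = p. But k ≥ 1, so xy^2z ∉ L.
This is a contradiction; hence L is not regular.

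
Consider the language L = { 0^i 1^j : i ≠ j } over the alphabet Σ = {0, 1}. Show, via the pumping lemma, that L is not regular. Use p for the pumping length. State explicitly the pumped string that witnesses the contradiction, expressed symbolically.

Toward a contradiction, assume L is regular with pumping length p.
Choose w = 0^p 1^{p+p!}. Since p ≠ p+p!, w ∈ L; and |w| ≥ p.
The pumping lemma gives a decomposition w = xyz where |xy| ≤ p and |y| > 0.
Since the first p symbols of w are all 0's and |xy| ≤ p, y lies entirely in the leading 0-block: y = 0^k for some k with 1 ≤ k ≤ p.
Since 1 ≤ k ≤ p, k divides p!; set t = 1 + p!/k. Then xy^t z has p + (p!/k)·k = p + p! copies of 0. Now the 0-count equals the 1-count, so i ≠ j fails. So xy^t z = 0^{p+p!} 1^{p+p!} ∉ L.
This is a contradiction; hence L is not regular.

0^{p+p!} 1^{p+p!}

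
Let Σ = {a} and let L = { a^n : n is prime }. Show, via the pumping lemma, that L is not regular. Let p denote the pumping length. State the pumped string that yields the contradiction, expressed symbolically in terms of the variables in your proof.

a^{q(1+k)}

Suppose for contradiction that L is regular, and let p be the pumping length.
Let q be a prime with q ≥ p+2 (infinitely many primes exist), and take w = a^q ∈ L with |w| = q ≥ p.
The pumping lemma gives a decomposition w = xyz where |xy| ≤ p and |y| > 0.
Then y = a^k for some k with 1 ≤ k ≤ p.
Since 1 ≤ k ≤ p, |xz| = q-k. Pump with i = q+1: |xy^{q+1}z| = (q-k)+(q+1)k = q+qk = q(1+k), which is composite (both factors ≥ 2). So xy^{q+1}z = a^{q(1+k)} ∉ L.
This is a contradiction; hence L is not regular.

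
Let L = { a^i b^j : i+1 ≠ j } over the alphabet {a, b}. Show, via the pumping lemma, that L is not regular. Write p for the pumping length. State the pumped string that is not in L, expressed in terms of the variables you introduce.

Assume L is regular. Let p be the pumping length given by the pumping lemma.
Choose w = a^p b^{p+p!+1}. Since p ≠ (p+p!+1)-1 = p+p!, w ∈ L; and |w| ≥ p.
By the pumping lemma, w = xyz with |xy| ≤ p and y is nonempty.
The first p characters of w are a's, so xy (and hence y) consists only of a's. Write y = a^k, 1 ≤ k ≤ p.
Since 1 ≤ k ≤ p, k divides p!; set t = 1 + p!/k. Then xy^t z has p + (p!/k)·k = p + p! copies of a. Now the a-count is p+p! and (b-count)-1 = (p+p!+1)-1 = p+p!, so i+1 ≠ j fails. So xy^t z = a^{p+p!} b^{p+p!+1} ∉ L.
Contradiction. Therefore L is not regular.

a^{p+p!} b^{p+p!+1}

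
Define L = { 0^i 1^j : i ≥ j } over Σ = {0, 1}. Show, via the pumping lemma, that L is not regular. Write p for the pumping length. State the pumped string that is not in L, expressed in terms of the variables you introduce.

Toward a contradiction, assume L is regular with pumping length p.
Choose w = 0^p 1^p ∈ L, with |w| = 2p ≥ p.
By the pumping lemma, w = xyz with |xy| ≤ p and |y| > 0.
The first p characters of w are 0's, so xy (and hence y) consists only of 0's. Write y = 0^k, 1 ≤ k ≤ p.
Consider xy^0z = xz = 0^{p-k} 1^p. Since k ≥ 1, the 0-count p-k is less than p, so i ≥ j fails; thus xz ∉ L.
This is a contradiction; hence L is not regular.

0^{p-k} 1^p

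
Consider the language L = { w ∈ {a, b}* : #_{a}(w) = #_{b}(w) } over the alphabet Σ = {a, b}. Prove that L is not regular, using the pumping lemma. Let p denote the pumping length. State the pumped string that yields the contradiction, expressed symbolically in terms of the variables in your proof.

Toward a contradiction, assume L is regular with pumping length p.
Choose w = a^p b^p ∈ L with |w| = 2p ≥ p.
Write w = xyz as guaranteed by the lemma, with |xy| ≤ p and |y| > 0.
The first p characters of w are a's, so xy (and hence y) consists only of a's. Write y = a^k, 1 ≤ k ≤ p.
Pump with i = 2: xy^2z = a^{p+k} b^p has p+k occurrences of a but only p of b. Since k ≥ 1 the counts differ, so xy^2z ∉ L.
Contradiction. Therefore L is not regular.

a^{p+k} b^p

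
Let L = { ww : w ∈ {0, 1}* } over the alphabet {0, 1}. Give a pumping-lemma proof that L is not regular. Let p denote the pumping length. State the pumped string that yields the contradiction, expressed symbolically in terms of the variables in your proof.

Suppose for contradiction that L is regular, and let p be the pumping length.
Take w = 0^p 1^p 0^p 1^p = uu where u = 0^p1^p; then w ∈ L and |w| = 4p ≥ p.
By the pumping lemma, w = xyz with |xy| ≤ p and y is nonempty.
The first p characters of w are 0's, so xy (and hence y) consists only of 0's. Write y = 0^k, 1 ≤ k ≤ p.
Pump with i = 2: xy^2z = 0^{p+k} 1^p 0^p 1^p, of length 4p+k. Suppose this equals vv. The string starts with 0 and ends with 1, so v does too; thus the boundary between the two copies of v is a 1→0 transition. There is exactly one such transition, at position 2p+k, so |v| = 2p+k and |vv| = 4p+2k ≠ 4p+k since k ≥ 1. So xy^2z ∉ L.
This contradicts the pumping lemma, so L is not regular.

0^{p+k} 1^p 0^p 1^p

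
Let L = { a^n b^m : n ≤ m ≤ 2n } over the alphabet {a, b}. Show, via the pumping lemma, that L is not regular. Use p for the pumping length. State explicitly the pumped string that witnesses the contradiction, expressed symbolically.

Assume L is regular. Let p be the pumping length given by the pumping lemma.
Take w = a^p b^p ∈ L (since p ≤ p ≤ 2p), with |w| = 2p ≥ p.
Write w = xyz as guaranteed by the lemma, with |xy| ≤ p and y is nonempty.
Because |xy| ≤ p and w begins with p copies of a, we have y = a^k with 1 ≤ k ≤ p.
Pump with i = 2: xy^2z = a^{p+k} b^p. Now n = p+k > p = m, so the condition n ≤ m fails. Thus xy^2z ∉ L.
This is a contradiction; hence L is not regular.

a^{p+k} b^p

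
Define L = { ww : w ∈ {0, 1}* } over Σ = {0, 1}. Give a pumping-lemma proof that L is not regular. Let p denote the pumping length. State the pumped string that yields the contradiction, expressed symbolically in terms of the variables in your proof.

0^{p+k} 1^p 0^p 1^p

Suppose for contradiction that L is regular, and let p be the pumping length.
Take w = 0^p 1^p 0^p 1^p = uu where u = 0^p1^p; then w ∈ L and |w| = 4p ≥ p.
Write w = xyz as guaranteed by the lemma, with |xy| ≤ p and |y| > 0.
Since the first p symbols of w are all 0's and |xy| ≤ p, y lies entirely in the leading 0-block: y = 0^k for some k with 1 ≤ k ≤ p.
Pump with i = 2: xy^2z = 0^{p+k} 1^p 0^p 1^p, of length 4p+k. Suppose this equals vv. The string starts with 0 and ends with 1, so v does too; thus the boundary between the two copies of v is a 1→0 transition. There is exactly one such transition, at position 2p+k, so |v| = 2p+k and |vv| = 4p+2k ≠ 4p+k since k ≥ 1. So xy^2z ∉ L.
This contradicts the pumping lemma, so L is not regular.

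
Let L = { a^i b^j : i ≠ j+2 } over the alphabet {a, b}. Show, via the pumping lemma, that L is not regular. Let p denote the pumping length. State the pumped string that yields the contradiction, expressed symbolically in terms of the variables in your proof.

a^{p+p!} b^{p+p!-2}

Toward a contradiction, assume L is regular with pumping length p.
Choose w = a^p b^{p+p!-2}. Since p ≠ (p+p!-2)+2 = p+p!, w ∈ L; and |w| ≥ p.
The pumping lemma gives a decomposition w = xyz where |xy| ≤ p and y is nonempty.
Because |xy| ≤ p and w begins with p copies of a, we have y = a^k with 1 ≤ k ≤ p.
Since 1 ≤ k ≤ p, k divides p!; set t = 1 + p!/k. Then xy^t z has p + (p!/k)·k = p + p! copies of a. Now the a-count is p+p! and (b-count)+2 = (p+p!-2)+2 = p+p!, so i ≠ j+2 fails. So xy^t z = a^{p+p!} b^{p+p!-2} ∉ L.
This is a contradiction; hence L is not regular.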